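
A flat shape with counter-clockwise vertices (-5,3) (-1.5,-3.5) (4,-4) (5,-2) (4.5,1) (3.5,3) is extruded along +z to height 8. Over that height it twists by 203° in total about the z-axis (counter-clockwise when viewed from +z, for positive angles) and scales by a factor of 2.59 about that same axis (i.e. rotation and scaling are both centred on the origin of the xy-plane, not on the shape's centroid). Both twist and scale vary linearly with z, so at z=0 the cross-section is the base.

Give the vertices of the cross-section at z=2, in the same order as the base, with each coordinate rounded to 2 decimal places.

Cross-section at z=2: (-7.67,-2.76) (2.46,-4.72) (7.87,0.79) (6.59,3.64) (2.90,5.75) (-0.15,6.44)

t = z/height = 2/8 = 0.25
s = 1 + (scale-1)·z/height = 1 + (2.59-1)·2/8 = 1.397500
θ = twist·z/height = 203°·2/8 = 50.7500° = 0.885755 rad
cos θ = 0.632705, sin θ = 0.774393 (intermediates below are computed at full precision and shown rounded to 5 d.p.)
v1: (-5,3) → rotate → (-5.48670,-1.97385) → ×s → (-7.66767,-2.75845) → (-7.67,-2.76)
v2: (-1.5,-3.5) → rotate → (1.76132,-3.37606) → ×s → (2.46144,-4.71804) → (2.46,-4.72)
v3: (4,-4) → rotate → (5.62839,0.56675) → ×s → (7.86568,0.79203) → (7.87,0.79)
v4: (5,-2) → rotate → (4.71231,2.60655) → ×s → (6.58546,3.64266) → (6.59,3.64)
v5: (4.5,1) → rotate → (2.07278,4.11747) → ×s → (2.89671,5.75417) → (2.90,5.75)
v6: (3.5,3) → rotate → (-0.10871,4.60849) → ×s → (-0.15192,6.44037) → (-0.15,6.44)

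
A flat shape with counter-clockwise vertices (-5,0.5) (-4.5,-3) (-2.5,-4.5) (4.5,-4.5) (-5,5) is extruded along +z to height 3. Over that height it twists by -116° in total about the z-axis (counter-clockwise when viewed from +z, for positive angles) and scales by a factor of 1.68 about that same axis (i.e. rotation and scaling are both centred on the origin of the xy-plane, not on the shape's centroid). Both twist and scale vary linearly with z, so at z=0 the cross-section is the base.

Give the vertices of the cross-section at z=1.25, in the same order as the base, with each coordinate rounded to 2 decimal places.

Cross-section at z=1.25: (-3.79,5.22) (-6.72,1.75) (-6.45,-1.44) (-0.47,-8.15) (0.53,9.06)

t = z/height = 1.25/3 = 0.416667
s = 1 + (scale-1)·z/height = 1 + (1.68-1)·1.25/3 = 1.283333
θ = twist·z/height = -116°·1.25/3 = -48.3333° = -0.843576 rad
cos θ = 0.664796, sin θ = -0.747025 (intermediates below are computed at full precision and shown rounded to 5 d.p.)
v1: (-5,0.5) → rotate → (-2.95047,4.06752) → ×s → (-3.78643,5.21999) → (-3.79,5.22)
v2: (-4.5,-3) → rotate → (-5.23266,1.36723) → ×s → (-6.71524,1.75461) → (-6.72,1.75)
v3: (-2.5,-4.5) → rotate → (-5.02360,-1.12402) → ×s → (-6.44696,-1.44249) → (-6.45,-1.44)
v4: (4.5,-4.5) → rotate → (-0.37003,-6.35319) → ×s → (-0.47487,-8.15327) → (-0.47,-8.15)
v5: (-5,5) → rotate → (0.41115,7.05910) → ×s → (0.52764,9.05918) → (0.53,9.06)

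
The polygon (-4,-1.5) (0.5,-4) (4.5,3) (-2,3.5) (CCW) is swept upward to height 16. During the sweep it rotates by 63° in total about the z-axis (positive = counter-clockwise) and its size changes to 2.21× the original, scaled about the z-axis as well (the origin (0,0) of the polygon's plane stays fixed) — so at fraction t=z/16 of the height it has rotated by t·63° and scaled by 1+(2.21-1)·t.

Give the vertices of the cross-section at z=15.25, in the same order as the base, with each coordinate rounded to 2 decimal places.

t = z/height = 15.25/16 = 0.953125
s = 1 + (scale-1)·z/height = 1 + (2.21-1)·15.25/16 = 2.153281
θ = twist·z/height = 63°·15.25/16 = 60.0469° = 1.048016 rad
cos θ = 0.499291, sin θ = 0.866434 (intermediates below are computed at full precision and shown rounded to 5 d.p.)
v1: (-4,-1.5) → rotate → (-0.69751,-4.21467) → ×s → (-1.50194,-9.07538) → (-1.50,-9.08)
v2: (0.5,-4) → rotate → (3.71538,-1.56395) → ×s → (8.00026,-3.36762) → (8.00,-3.37)
v3: (4.5,3) → rotate → (-0.35249,5.39683) → ×s → (-0.75901,11.62089) → (-0.76,11.62)
v4: (-2,3.5) → rotate → (-4.03110,0.01465) → ×s → (-8.68010,0.03155) → (-8.68,0.03)

Cross-section at z=15.25: (-1.50,-9.08) (8.00,-3.37) (-0.76,11.62) (-8.68,0.03)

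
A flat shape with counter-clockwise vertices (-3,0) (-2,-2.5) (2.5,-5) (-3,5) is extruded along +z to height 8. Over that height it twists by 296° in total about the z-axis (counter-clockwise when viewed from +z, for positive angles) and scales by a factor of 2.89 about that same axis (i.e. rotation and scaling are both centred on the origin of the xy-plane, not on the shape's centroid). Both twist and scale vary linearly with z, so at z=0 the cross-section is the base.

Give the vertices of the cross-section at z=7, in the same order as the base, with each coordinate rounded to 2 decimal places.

t = z/height = 7/8 = 0.875
s = 1 + (scale-1)·z/height = 1 + (2.89-1)·7/8 = 2.653750
θ = twist·z/height = 296°·7/8 = 259.0000° = 4.520403 rad
cos θ = -0.190809, sin θ = -0.981627 (intermediates below are computed at full precision and shown rounded to 5 d.p.)
v1: (-3,0) → rotate → (0.57243,2.94488) → ×s → (1.51908,7.81498) → (1.52,7.81)
v2: (-2,-2.5) → rotate → (-2.07245,2.44028) → ×s → (-5.49976,6.47588) → (-5.50,6.48)
v3: (2.5,-5) → rotate → (-5.38516,-1.50002) → ×s → (-14.29086,-3.98069) → (-14.29,-3.98)
v4: (-3,5) → rotate → (5.48056,1.99084) → ×s → (14.54404,5.28318) → (14.54,5.28)

Cross-section at z=7: (1.52,7.81) (-5.50,6.48) (-14.29,-3.98) (14.54,5.28)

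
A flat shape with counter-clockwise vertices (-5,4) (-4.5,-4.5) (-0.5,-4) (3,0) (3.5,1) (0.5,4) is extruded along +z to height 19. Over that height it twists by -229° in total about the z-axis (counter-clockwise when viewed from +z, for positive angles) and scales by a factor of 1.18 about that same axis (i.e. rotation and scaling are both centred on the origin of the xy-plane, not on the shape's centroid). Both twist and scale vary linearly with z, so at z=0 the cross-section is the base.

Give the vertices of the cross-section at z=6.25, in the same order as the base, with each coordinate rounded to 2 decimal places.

t = z/height = 6.25/19 = 0.328947
s = 1 + (scale-1)·z/height = 1 + (1.18-1)·6.25/19 = 1.059211
θ = twist·z/height = -229°·6.25/19 = -75.3289° = -1.314738 rad
cos θ = 0.253269, sin θ = -0.967396 (intermediates below are computed at full precision and shown rounded to 5 d.p.)
v1: (-5,4) → rotate → (2.60324,5.85006) → ×s → (2.75738,6.19644) → (2.76,6.20)
v2: (-4.5,-4.5) → rotate → (-5.49299,3.21357) → ×s → (-5.81824,3.40385) → (-5.82,3.40)
v3: (-0.5,-4) → rotate → (-3.99622,-0.52938) → ×s → (-4.23284,-0.56072) → (-4.23,-0.56)
v4: (3,0) → rotate → (0.75981,-2.90219) → ×s → (0.80480,-3.07403) → (0.80,-3.07)
v5: (3.5,1) → rotate → (1.85384,-3.13262) → ×s → (1.96360,-3.31810) → (1.96,-3.32)
v6: (0.5,4) → rotate → (3.99622,0.52938) → ×s → (4.23284,0.56072) → (4.23,0.56)

Cross-section at z=6.25: (2.76,6.20) (-5.82,3.40) (-4.23,-0.56) (0.80,-3.07) (1.96,-3.32) (4.23,0.56)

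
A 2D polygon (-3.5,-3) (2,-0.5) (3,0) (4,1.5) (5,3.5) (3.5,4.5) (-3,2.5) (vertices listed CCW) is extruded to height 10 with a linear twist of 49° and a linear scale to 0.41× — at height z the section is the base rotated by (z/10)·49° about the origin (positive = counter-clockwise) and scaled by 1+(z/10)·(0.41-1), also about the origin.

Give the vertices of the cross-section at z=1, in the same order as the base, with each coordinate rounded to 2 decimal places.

Cross-section at z=1: (-3.04,-3.09) (1.92,-0.31) (2.81,0.24) (3.63,1.73) (4.41,3.68) (2.92,4.50) (-3.01,2.10)

t = z/height = 1/10 = 0.1
s = 1 + (scale-1)·z/height = 1 + (0.41-1)·1/10 = 0.941000
θ = twist·z/height = 49°·1/10 = 4.9000° = 0.085521 rad
cos θ = 0.996345, sin θ = 0.085417 (intermediates below are computed at full precision and shown rounded to 5 d.p.)
v1: (-3.5,-3) → rotate → (-3.23096,-3.28800) → ×s → (-3.04033,-3.09400) → (-3.04,-3.09)
v2: (2,-0.5) → rotate → (2.03540,-0.32734) → ×s → (1.91531,-0.30803) → (1.92,-0.31)
v3: (3,0) → rotate → (2.98904,0.25625) → ×s → (2.81268,0.24113) → (2.81,0.24)
v4: (4,1.5) → rotate → (3.85726,1.83619) → ×s → (3.62968,1.72785) → (3.63,1.73)
v5: (5,3.5) → rotate → (4.68277,3.91429) → ×s → (4.40648,3.68335) → (4.41,3.68)
v6: (3.5,4.5) → rotate → (3.10283,4.78251) → ×s → (2.91977,4.50034) → (2.92,4.50)
v7: (-3,2.5) → rotate → (-3.20258,2.23461) → ×s → (-3.01363,2.10277) → (-3.01,2.10)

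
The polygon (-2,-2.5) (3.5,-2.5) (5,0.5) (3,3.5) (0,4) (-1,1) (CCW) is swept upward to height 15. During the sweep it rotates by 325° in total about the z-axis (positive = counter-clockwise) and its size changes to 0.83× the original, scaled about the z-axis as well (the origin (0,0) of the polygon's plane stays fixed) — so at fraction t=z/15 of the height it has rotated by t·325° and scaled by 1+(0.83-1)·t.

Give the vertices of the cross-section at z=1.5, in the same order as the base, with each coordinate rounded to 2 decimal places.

t = z/height = 1.5/15 = 0.1
s = 1 + (scale-1)·z/height = 1 + (0.83-1)·1.5/15 = 0.983000
θ = twist·z/height = 325°·1.5/15 = 32.5000° = 0.567232 rad
cos θ = 0.843391, sin θ = 0.537300 (intermediates below are computed at full precision and shown rounded to 5 d.p.)
v1: (-2,-2.5) → rotate → (-0.34353,-3.18308) → ×s → (-0.33769,-3.12897) → (-0.34,-3.13)
v2: (3.5,-2.5) → rotate → (4.29512,-0.22793) → ×s → (4.22210,-0.22406) → (4.22,-0.22)
v3: (5,0.5) → rotate → (3.94831,3.10819) → ×s → (3.88119,3.05535) → (3.88,3.06)
v4: (3,3.5) → rotate → (0.64963,4.56377) → ×s → (0.63858,4.48618) → (0.64,4.49)
v5: (0,4) → rotate → (-2.14920,3.37357) → ×s → (-2.11266,3.31622) → (-2.11,3.32)
v6: (-1,1) → rotate → (-1.38069,0.30609) → ×s → (-1.35722,0.30089) → (-1.36,0.30)

Cross-section at z=1.5: (-0.34,-3.13) (4.22,-0.22) (3.88,3.06) (0.64,4.49) (-2.11,3.32) (-1.36,0.30)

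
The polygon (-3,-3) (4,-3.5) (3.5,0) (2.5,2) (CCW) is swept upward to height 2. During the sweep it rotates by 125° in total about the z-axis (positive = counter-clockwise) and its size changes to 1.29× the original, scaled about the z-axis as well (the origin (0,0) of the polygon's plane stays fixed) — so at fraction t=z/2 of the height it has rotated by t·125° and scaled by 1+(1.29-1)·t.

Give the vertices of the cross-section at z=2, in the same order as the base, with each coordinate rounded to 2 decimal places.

Cross-section at z=2: (5.39,-0.95) (0.74,6.82) (-2.59,3.70) (-3.96,1.16)

t = z/height = 2/2 = 1
s = 1 + (scale-1)·z/height = 1 + (1.29-1)·2/2 = 1.290000
θ = twist·z/height = 125°·2/2 = 125.0000° = 2.181662 rad
cos θ = -0.573576, sin θ = 0.819152 (intermediates below are computed at full precision and shown rounded to 5 d.p.)
v1: (-3,-3) → rotate → (4.17819,-0.73673) → ×s → (5.38986,-0.95038) → (5.39,-0.95)
v2: (4,-3.5) → rotate → (0.57273,5.28413) → ×s → (0.73882,6.81652) → (0.74,6.82)
v3: (3.5,0) → rotate → (-2.00752,2.86703) → ×s → (-2.58970,3.69847) → (-2.59,3.70)
v4: (2.5,2) → rotate → (-3.07225,0.90073) → ×s → (-3.96320,1.16194) → (-3.96,1.16)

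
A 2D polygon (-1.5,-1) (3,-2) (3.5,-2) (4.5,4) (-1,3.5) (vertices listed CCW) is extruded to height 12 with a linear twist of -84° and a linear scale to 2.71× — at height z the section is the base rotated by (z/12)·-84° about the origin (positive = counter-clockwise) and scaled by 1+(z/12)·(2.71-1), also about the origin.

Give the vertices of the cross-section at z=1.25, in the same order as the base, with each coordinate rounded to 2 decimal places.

t = z/height = 1.25/12 = 0.104167
s = 1 + (scale-1)·z/height = 1 + (2.71-1)·1.25/12 = 1.178125
θ = twist·z/height = -84°·1.25/12 = -8.7500° = -0.152716 rad
cos θ = 0.988362, sin θ = -0.152123 (intermediates below are computed at full precision and shown rounded to 5 d.p.)
v1: (-1.5,-1) → rotate → (-1.63467,-0.76018) → ×s → (-1.92584,-0.89558) → (-1.93,-0.90)
v2: (3,-2) → rotate → (2.66084,-2.43309) → ×s → (3.13480,-2.86649) → (3.13,-2.87)
v3: (3.5,-2) → rotate → (3.15502,-2.50915) → ×s → (3.71701,-2.95610) → (3.72,-2.96)
v4: (4.5,4) → rotate → (5.05612,3.26889) → ×s → (5.95674,3.85116) → (5.96,3.85)
v5: (-1,3.5) → rotate → (-0.45593,3.61139) → ×s → (-0.53714,4.25467) → (-0.54,4.25)

Cross-section at z=1.25: (-1.93,-0.90) (3.13,-2.87) (3.72,-2.96) (5.96,3.85) (-0.54,4.25)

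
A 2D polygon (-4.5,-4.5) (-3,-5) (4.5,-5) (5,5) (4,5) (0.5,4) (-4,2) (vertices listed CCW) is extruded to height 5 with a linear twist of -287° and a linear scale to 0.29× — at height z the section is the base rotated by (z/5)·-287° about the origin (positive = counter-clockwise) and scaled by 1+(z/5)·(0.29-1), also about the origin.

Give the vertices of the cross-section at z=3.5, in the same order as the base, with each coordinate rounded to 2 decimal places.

Cross-section at z=3.5: (2.92,1.31) (2.31,1.81) (-1.22,3.16) (-3.25,-1.45) (-2.78,-1.63) (-0.95,-1.79) (1.52,-1.66)

t = z/height = 3.5/5 = 0.7
s = 1 + (scale-1)·z/height = 1 + (0.29-1)·3.5/5 = 0.503000
θ = twist·z/height = -287°·3.5/5 = -200.9000° = -3.506366 rad
cos θ = -0.934204, sin θ = 0.356738 (intermediates below are computed at full precision and shown rounded to 5 d.p.)
v1: (-4.5,-4.5) → rotate → (5.80924,2.59860) → ×s → (2.92205,1.30710) → (2.92,1.31)
v2: (-3,-5) → rotate → (4.58630,3.60081) → ×s → (2.30691,1.81121) → (2.31,1.81)
v3: (4.5,-5) → rotate → (-2.42023,6.27634) → ×s → (-1.21738,3.15700) → (-1.22,3.16)
v4: (5,5) → rotate → (-6.45471,-2.88733) → ×s → (-3.24672,-1.45233) → (-3.25,-1.45)
v5: (4,5) → rotate → (-5.52051,-3.24407) → ×s → (-2.77682,-1.63177) → (-2.78,-1.63)
v6: (0.5,4) → rotate → (-1.89405,-3.55845) → ×s → (-0.95271,-1.78990) → (-0.95,-1.79)
v7: (-4,2) → rotate → (3.02334,-3.29536) → ×s → (1.52074,-1.65757) → (1.52,-1.66)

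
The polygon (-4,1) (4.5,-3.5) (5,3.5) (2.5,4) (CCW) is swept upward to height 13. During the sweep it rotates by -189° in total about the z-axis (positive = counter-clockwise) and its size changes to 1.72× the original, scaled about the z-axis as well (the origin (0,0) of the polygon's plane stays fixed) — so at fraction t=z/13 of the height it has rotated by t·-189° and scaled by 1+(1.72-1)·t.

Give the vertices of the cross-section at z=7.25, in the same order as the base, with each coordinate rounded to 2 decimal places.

t = z/height = 7.25/13 = 0.557692
s = 1 + (scale-1)·z/height = 1 + (1.72-1)·7.25/13 = 1.401538
θ = twist·z/height = -189°·7.25/13 = -105.4038° = -1.839644 rad
cos θ = -0.265621, sin θ = -0.964078 (intermediates below are computed at full precision and shown rounded to 5 d.p.)
v1: (-4,1) → rotate → (2.02656,3.59069) → ×s → (2.84030,5.03249) → (2.84,5.03)
v2: (4.5,-3.5) → rotate → (-4.56957,-3.40868) → ×s → (-6.40442,-4.77739) → (-6.40,-4.78)
v3: (5,3.5) → rotate → (2.04617,-5.75006) → ×s → (2.86778,-8.05893) → (2.87,-8.06)
v4: (2.5,4) → rotate → (3.19226,-3.47268) → ×s → (4.47407,-4.86709) → (4.47,-4.87)

Cross-section at z=7.25: (2.84,5.03) (-6.40,-4.78) (2.87,-8.06) (4.47,-4.87)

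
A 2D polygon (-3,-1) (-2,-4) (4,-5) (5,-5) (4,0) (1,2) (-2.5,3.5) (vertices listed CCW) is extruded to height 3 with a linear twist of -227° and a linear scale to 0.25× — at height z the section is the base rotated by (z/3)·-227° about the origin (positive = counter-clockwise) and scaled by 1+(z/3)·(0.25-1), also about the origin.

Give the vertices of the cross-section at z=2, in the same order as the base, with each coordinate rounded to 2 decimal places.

Cross-section at z=2: (1.08,1.16) (-0.08,2.23) (-2.95,1.23) (-3.39,0.99) (-1.75,-0.96) (0.04,-1.12) (1.94,-0.94)

t = z/height = 2/3 = 0.666667
s = 1 + (scale-1)·z/height = 1 + (0.25-1)·2/3 = 0.500000
θ = twist·z/height = -227°·2/3 = -151.3333° = -2.641265 rad
cos θ = -0.877425, sin θ = -0.479713 (intermediates below are computed at full precision and shown rounded to 5 d.p.)
v1: (-3,-1) → rotate → (2.15256,2.31656) → ×s → (1.07628,1.15828) → (1.08,1.16)
v2: (-2,-4) → rotate → (-0.16400,4.46913) → ×s → (-0.08200,2.23456) → (-0.08,2.23)
v3: (4,-5) → rotate → (-5.90827,2.46827) → ×s → (-2.95413,1.23414) → (-2.95,1.23)
v4: (5,-5) → rotate → (-6.78569,1.98856) → ×s → (-3.39285,0.99428) → (-3.39,0.99)
v5: (4,0) → rotate → (-3.50970,-1.91885) → ×s → (-1.75485,-0.95943) → (-1.75,-0.96)
v6: (1,2) → rotate → (0.08200,-2.23456) → ×s → (0.04100,-1.11728) → (0.04,-1.12)
v7: (-2.5,3.5) → rotate → (3.87256,-1.87171) → ×s → (1.93628,-0.93585) → (1.94,-0.94)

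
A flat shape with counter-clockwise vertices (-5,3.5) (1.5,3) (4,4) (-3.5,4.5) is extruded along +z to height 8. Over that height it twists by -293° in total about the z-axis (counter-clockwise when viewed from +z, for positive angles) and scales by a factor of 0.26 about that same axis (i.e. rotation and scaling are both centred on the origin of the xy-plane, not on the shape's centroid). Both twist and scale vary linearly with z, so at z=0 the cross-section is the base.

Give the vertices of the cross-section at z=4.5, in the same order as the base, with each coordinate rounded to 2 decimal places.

Cross-section at z=4.5: (3.35,-1.21) (-0.39,-1.92) (-1.64,-2.87) (2.66,-2.00)

t = z/height = 4.5/8 = 0.5625
s = 1 + (scale-1)·z/height = 1 + (0.26-1)·4.5/8 = 0.583750
θ = twist·z/height = -293°·4.5/8 = -164.8125° = -2.876521 rad
cos θ = -0.965074, sin θ = -0.261979 (intermediates below are computed at full precision and shown rounded to 5 d.p.)
v1: (-5,3.5) → rotate → (5.74229,-2.06786) → ×s → (3.35206,-1.20712) → (3.35,-1.21)
v2: (1.5,3) → rotate → (-0.66167,-3.28819) → ×s → (-0.38625,-1.91948) → (-0.39,-1.92)
v3: (4,4) → rotate → (-2.81238,-4.90821) → ×s → (-1.64173,-2.86517) → (-1.64,-2.87)
v4: (-3.5,4.5) → rotate → (4.55666,-3.42591) → ×s → (2.65995,-1.99987) → (2.66,-2.00)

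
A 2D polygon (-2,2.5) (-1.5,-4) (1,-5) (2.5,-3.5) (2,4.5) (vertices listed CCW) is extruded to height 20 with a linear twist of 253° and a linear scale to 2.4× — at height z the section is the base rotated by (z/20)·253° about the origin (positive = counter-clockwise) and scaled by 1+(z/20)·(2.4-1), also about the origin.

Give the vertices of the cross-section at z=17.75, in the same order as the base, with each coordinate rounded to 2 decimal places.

t = z/height = 17.75/20 = 0.8875
s = 1 + (scale-1)·z/height = 1 + (2.4-1)·17.75/20 = 2.242500
θ = twist·z/height = 253°·17.75/20 = 224.5375° = 3.918919 rad
cos θ = -0.712792, sin θ = -0.701376 (intermediates below are computed at full precision and shown rounded to 5 d.p.)
v1: (-2,2.5) → rotate → (3.17902,-0.37923) → ×s → (7.12896,-0.85042) → (7.13,-0.85)
v2: (-1.5,-4) → rotate → (-1.73632,3.90323) → ×s → (-3.89369,8.75299) → (-3.89,8.75)
v3: (1,-5) → rotate → (-4.21967,2.86258) → ×s → (-9.46261,6.41934) → (-9.46,6.42)
v4: (2.5,-3.5) → rotate → (-4.23679,0.74133) → ×s → (-9.50101,1.66243) → (-9.50,1.66)
v5: (2,4.5) → rotate → (1.73061,-4.61031) → ×s → (3.88089,-10.33863) → (3.88,-10.34)

Cross-section at z=17.75: (7.13,-0.85) (-3.89,8.75) (-9.46,6.42) (-9.50,1.66) (3.88,-10.34)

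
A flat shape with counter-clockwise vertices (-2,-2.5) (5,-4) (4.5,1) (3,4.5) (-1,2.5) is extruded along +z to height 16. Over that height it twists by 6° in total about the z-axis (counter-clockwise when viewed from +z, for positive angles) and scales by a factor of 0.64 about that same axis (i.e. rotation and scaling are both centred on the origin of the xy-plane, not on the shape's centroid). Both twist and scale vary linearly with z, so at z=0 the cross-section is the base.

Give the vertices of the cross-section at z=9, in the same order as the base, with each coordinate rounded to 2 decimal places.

Cross-section at z=9: (-1.47,-2.08) (4.17,-2.95) (3.54,1.01) (2.18,3.72) (-0.91,1.94)

t = z/height = 9/16 = 0.5625
s = 1 + (scale-1)·z/height = 1 + (0.64-1)·9/16 = 0.797500
θ = twist·z/height = 6°·9/16 = 3.3750° = 0.058905 rad
cos θ = 0.998266, sin θ = 0.058871 (intermediates below are computed at full precision and shown rounded to 5 d.p.)
v1: (-2,-2.5) → rotate → (-1.84935,-2.61341) → ×s → (-1.47486,-2.08419) → (-1.47,-2.08)
v2: (5,-4) → rotate → (5.22681,-3.69871) → ×s → (4.16838,-2.94972) → (4.17,-2.95)
v3: (4.5,1) → rotate → (4.43332,1.26318) → ×s → (3.53558,1.00739) → (3.54,1.01)
v4: (3,4.5) → rotate → (2.72988,4.66881) → ×s → (2.17708,3.72337) → (2.18,3.72)
v5: (-1,2.5) → rotate → (-1.14544,2.43679) → ×s → (-0.91349,1.94334) → (-0.91,1.94)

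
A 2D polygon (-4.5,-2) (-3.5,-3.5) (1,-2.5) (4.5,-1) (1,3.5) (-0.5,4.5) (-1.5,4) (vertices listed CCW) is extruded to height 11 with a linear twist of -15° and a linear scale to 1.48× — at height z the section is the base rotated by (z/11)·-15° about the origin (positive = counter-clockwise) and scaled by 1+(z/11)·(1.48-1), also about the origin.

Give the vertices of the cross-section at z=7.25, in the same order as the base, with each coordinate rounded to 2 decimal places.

t = z/height = 7.25/11 = 0.659091
s = 1 + (scale-1)·z/height = 1 + (1.48-1)·7.25/11 = 1.316364
θ = twist·z/height = -15°·7.25/11 = -9.8864° = -0.172550 rad
cos θ = 0.985150, sin θ = -0.171695 (intermediates below are computed at full precision and shown rounded to 5 d.p.)
v1: (-4.5,-2) → rotate → (-4.77657,-1.19767) → ×s → (-6.28770,-1.57658) → (-6.29,-1.58)
v2: (-3.5,-3.5) → rotate → (-4.04896,-2.84709) → ×s → (-5.32990,-3.74781) → (-5.33,-3.75)
v3: (1,-2.5) → rotate → (0.55591,-2.63457) → ×s → (0.73178,-3.46805) → (0.73,-3.47)
v4: (4.5,-1) → rotate → (4.26148,-1.75778) → ×s → (5.60966,-2.31387) → (5.61,-2.31)
v5: (1,3.5) → rotate → (1.58608,3.27633) → ×s → (2.08786,4.31284) → (2.09,4.31)
v6: (-0.5,4.5) → rotate → (0.28005,4.51902) → ×s → (0.36865,5.94868) → (0.37,5.95)
v7: (-1.5,4) → rotate → (-0.79095,4.19814) → ×s → (-1.04117,5.52628) → (-1.04,5.53)

Cross-section at z=7.25: (-6.29,-1.58) (-5.33,-3.75) (0.73,-3.47) (5.61,-2.31) (2.09,4.31) (0.37,5.95) (-1.04,5.53)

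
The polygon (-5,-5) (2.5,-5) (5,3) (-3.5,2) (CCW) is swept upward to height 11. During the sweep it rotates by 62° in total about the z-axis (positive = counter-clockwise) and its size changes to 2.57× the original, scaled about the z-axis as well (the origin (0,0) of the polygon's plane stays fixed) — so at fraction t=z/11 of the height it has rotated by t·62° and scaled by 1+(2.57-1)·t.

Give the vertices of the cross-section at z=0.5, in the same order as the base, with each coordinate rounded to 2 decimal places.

t = z/height = 0.5/11 = 0.0454545
s = 1 + (scale-1)·z/height = 1 + (2.57-1)·0.5/11 = 1.071364
θ = twist·z/height = 62°·0.5/11 = 2.8182° = 0.049187 rad
cos θ = 0.998791, sin θ = 0.049167 (intermediates below are computed at full precision and shown rounded to 5 d.p.)
v1: (-5,-5) → rotate → (-4.74812,-5.23979) → ×s → (-5.08696,-5.61372) → (-5.09,-5.61)
v2: (2.5,-5) → rotate → (2.74281,-4.87104) → ×s → (2.93855,-5.21865) → (2.94,-5.22)
v3: (5,3) → rotate → (4.84645,3.24221) → ×s → (5.19231,3.47358) → (5.19,3.47)
v4: (-3.5,2) → rotate → (-3.59410,1.82550) → ×s → (-3.85059,1.95577) → (-3.85,1.96)

Cross-section at z=0.5: (-5.09,-5.61) (2.94,-5.22) (5.19,3.47) (-3.85,1.96)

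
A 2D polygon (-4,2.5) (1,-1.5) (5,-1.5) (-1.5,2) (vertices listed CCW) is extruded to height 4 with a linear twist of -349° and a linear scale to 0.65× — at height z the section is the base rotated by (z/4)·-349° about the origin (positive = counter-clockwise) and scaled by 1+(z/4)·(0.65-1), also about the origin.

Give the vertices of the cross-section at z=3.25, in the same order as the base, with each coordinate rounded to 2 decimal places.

t = z/height = 3.25/4 = 0.8125
s = 1 + (scale-1)·z/height = 1 + (0.65-1)·3.25/4 = 0.715625
θ = twist·z/height = -349°·3.25/4 = -283.5625° = -4.949099 rad
cos θ = 0.234506, sin θ = 0.972115 (intermediates below are computed at full precision and shown rounded to 5 d.p.)
v1: (-4,2.5) → rotate → (-3.36831,-3.30219) → ×s → (-2.41045,-2.36313) → (-2.41,-2.36)
v2: (1,-1.5) → rotate → (1.69268,0.62036) → ×s → (1.21132,0.44394) → (1.21,0.44)
v3: (5,-1.5) → rotate → (2.63070,4.50881) → ×s → (1.88260,3.22662) → (1.88,3.23)
v4: (-1.5,2) → rotate → (-2.29599,-0.98916) → ×s → (-1.64307,-0.70787) → (-1.64,-0.71)

Cross-section at z=3.25: (-2.41,-2.36) (1.21,0.44) (1.88,3.23) (-1.64,-0.71)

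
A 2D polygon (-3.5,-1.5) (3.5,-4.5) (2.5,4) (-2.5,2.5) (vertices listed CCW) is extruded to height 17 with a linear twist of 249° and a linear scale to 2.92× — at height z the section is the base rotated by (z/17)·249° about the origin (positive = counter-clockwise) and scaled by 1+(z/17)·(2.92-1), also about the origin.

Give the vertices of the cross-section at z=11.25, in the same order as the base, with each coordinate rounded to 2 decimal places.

t = z/height = 11.25/17 = 0.661765
s = 1 + (scale-1)·z/height = 1 + (2.92-1)·11.25/17 = 2.270588
θ = twist·z/height = 249°·11.25/17 = 164.7794° = 2.875943 rad
cos θ = -0.964922, sin θ = 0.262536 (intermediates below are computed at full precision and shown rounded to 5 d.p.)
v1: (-3.5,-1.5) → rotate → (3.77103,0.52851) → ×s → (8.56246,1.20002) → (8.56,1.20)
v2: (3.5,-4.5) → rotate → (-2.19582,5.26103) → ×s → (-4.98579,11.94562) → (-4.99,11.95)
v3: (2.5,4) → rotate → (-3.46245,-3.20335) → ×s → (-7.86180,-7.27349) → (-7.86,-7.27)
v4: (-2.5,2.5) → rotate → (1.75597,-3.06865) → ×s → (3.98708,-6.96763) → (3.99,-6.97)

Cross-section at z=11.25: (8.56,1.20) (-4.99,11.95) (-7.86,-7.27) (3.99,-6.97)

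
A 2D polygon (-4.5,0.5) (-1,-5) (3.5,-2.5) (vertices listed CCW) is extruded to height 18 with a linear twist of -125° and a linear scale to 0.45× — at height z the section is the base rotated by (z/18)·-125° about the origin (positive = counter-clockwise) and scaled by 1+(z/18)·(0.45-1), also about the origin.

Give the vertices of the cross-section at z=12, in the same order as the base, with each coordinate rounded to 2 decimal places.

Cross-section at z=12: (-0.02,2.87) (-3.22,0.26) (-1.32,-2.39)

t = z/height = 12/18 = 0.666667
s = 1 + (scale-1)·z/height = 1 + (0.45-1)·12/18 = 0.633333
θ = twist·z/height = -125°·12/18 = -83.3333° = -1.454441 rad
cos θ = 0.116093, sin θ = -0.993238 (intermediates below are computed at full precision and shown rounded to 5 d.p.)
v1: (-4.5,0.5) → rotate → (-0.02580,4.52762) → ×s → (-0.01634,2.86749) → (-0.02,2.87)
v2: (-1,-5) → rotate → (-5.08228,0.41277) → ×s → (-3.21878,0.26142) → (-3.22,0.26)
v3: (3.5,-2.5) → rotate → (-2.07677,-3.76657) → ×s → (-1.31529,-2.38549) → (-1.32,-2.39)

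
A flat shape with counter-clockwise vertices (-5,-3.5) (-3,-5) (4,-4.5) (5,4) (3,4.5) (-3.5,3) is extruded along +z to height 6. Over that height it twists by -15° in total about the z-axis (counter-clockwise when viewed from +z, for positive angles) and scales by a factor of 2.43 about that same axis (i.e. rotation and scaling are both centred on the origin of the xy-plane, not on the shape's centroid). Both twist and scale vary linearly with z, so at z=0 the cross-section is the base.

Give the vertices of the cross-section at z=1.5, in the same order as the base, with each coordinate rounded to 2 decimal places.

t = z/height = 1.5/6 = 0.25
s = 1 + (scale-1)·z/height = 1 + (2.43-1)·1.5/6 = 1.357500
θ = twist·z/height = -15°·1.5/6 = -3.7500° = -0.065450 rad
cos θ = 0.997859, sin θ = -0.065403 (intermediates below are computed at full precision and shown rounded to 5 d.p.)
v1: (-5,-3.5) → rotate → (-5.21821,-3.16549) → ×s → (-7.08371,-4.29715) → (-7.08,-4.30)
v2: (-3,-5) → rotate → (-3.32059,-4.79309) → ×s → (-4.50770,-6.50661) → (-4.51,-6.51)
v3: (4,-4.5) → rotate → (3.69712,-4.75198) → ×s → (5.01884,-6.45081) → (5.02,-6.45)
v4: (5,4) → rotate → (5.25091,3.66442) → ×s → (7.12811,4.97445) → (7.13,4.97)
v5: (3,4.5) → rotate → (3.28789,4.29416) → ×s → (4.46331,5.82932) → (4.46,5.83)
v6: (-3.5,3) → rotate → (-3.29630,3.22249) → ×s → (-4.47472,4.37453) → (-4.47,4.37)

Cross-section at z=1.5: (-7.08,-4.30) (-4.51,-6.51) (5.02,-6.45) (7.13,4.97) (4.46,5.83) (-4.47,4.37)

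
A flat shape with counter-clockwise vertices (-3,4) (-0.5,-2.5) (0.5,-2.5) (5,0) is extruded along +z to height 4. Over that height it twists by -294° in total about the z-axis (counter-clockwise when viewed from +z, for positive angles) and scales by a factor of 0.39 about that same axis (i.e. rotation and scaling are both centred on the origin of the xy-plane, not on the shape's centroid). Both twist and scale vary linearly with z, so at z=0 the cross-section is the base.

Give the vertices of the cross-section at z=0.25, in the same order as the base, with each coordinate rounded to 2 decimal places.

Cross-section at z=0.25: (-1.53,4.56) (-1.21,-2.13) (-0.30,-2.43) (4.56,-1.52)

t = z/height = 0.25/4 = 0.0625
s = 1 + (scale-1)·z/height = 1 + (0.39-1)·0.25/4 = 0.961875
θ = twist·z/height = -294°·0.25/4 = -18.3750° = -0.320704 rad
cos θ = 0.949014, sin θ = -0.315235 (intermediates below are computed at full precision and shown rounded to 5 d.p.)
v1: (-3,4) → rotate → (-1.58610,4.74176) → ×s → (-1.52563,4.56098) → (-1.53,4.56)
v2: (-0.5,-2.5) → rotate → (-1.26259,-2.21492) → ×s → (-1.21446,-2.13047) → (-1.21,-2.13)
v3: (0.5,-2.5) → rotate → (-0.31358,-2.53015) → ×s → (-0.30163,-2.43369) → (-0.30,-2.43)
v4: (5,0) → rotate → (4.74507,-1.57617) → ×s → (4.56416,-1.51608) → (4.56,-1.52)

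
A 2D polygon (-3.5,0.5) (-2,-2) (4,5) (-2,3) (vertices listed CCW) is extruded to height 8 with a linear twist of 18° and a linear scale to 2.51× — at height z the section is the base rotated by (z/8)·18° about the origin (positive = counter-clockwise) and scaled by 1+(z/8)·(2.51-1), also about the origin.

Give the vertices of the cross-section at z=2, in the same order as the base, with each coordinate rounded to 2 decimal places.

t = z/height = 2/8 = 0.25
s = 1 + (scale-1)·z/height = 1 + (2.51-1)·2/8 = 1.377500
θ = twist·z/height = 18°·2/8 = 4.5000° = 0.078540 rad
cos θ = 0.996917, sin θ = 0.078459 (intermediates below are computed at full precision and shown rounded to 5 d.p.)
v1: (-3.5,0.5) → rotate → (-3.52844,0.22385) → ×s → (-4.86043,0.30836) → (-4.86,0.31)
v2: (-2,-2) → rotate → (-1.83692,-2.15075) → ×s → (-2.53035,-2.96266) → (-2.53,-2.96)
v3: (4,5) → rotate → (3.59537,5.29842) → ×s → (4.95263,7.29858) → (4.95,7.30)
v4: (-2,3) → rotate → (-2.22921,2.83383) → ×s → (-3.07074,3.90361) → (-3.07,3.90)

Cross-section at z=2: (-4.86,0.31) (-2.53,-2.96) (4.95,7.30) (-3.07,3.90)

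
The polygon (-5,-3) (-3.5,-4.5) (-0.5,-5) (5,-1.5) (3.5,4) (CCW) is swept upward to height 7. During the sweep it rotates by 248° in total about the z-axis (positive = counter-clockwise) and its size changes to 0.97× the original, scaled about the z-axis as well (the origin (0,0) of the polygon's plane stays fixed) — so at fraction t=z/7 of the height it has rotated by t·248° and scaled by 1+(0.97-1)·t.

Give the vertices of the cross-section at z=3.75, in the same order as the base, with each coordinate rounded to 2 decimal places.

t = z/height = 3.75/7 = 0.535714
s = 1 + (scale-1)·z/height = 1 + (0.97-1)·3.75/7 = 0.983929
θ = twist·z/height = 248°·3.75/7 = 132.8571° = 2.318795 rad
cos θ = -0.680173, sin θ = 0.733052 (intermediates below are computed at full precision and shown rounded to 5 d.p.)
v1: (-5,-3) → rotate → (5.60002,-1.62474) → ×s → (5.51002,-1.59863) → (5.51,-1.60)
v2: (-3.5,-4.5) → rotate → (5.67934,0.49510) → ×s → (5.58806,0.48714) → (5.59,0.49)
v3: (-0.5,-5) → rotate → (4.00535,3.03434) → ×s → (3.94097,2.98557) → (3.94,2.99)
v4: (5,-1.5) → rotate → (-2.30129,4.68552) → ×s → (-2.26430,4.61022) → (-2.26,4.61)
v5: (3.5,4) → rotate → (-5.31281,-0.15501) → ×s → (-5.22743,-0.15252) → (-5.23,-0.15)

Cross-section at z=3.75: (5.51,-1.60) (5.59,0.49) (3.94,2.99) (-2.26,4.61) (-5.23,-0.15)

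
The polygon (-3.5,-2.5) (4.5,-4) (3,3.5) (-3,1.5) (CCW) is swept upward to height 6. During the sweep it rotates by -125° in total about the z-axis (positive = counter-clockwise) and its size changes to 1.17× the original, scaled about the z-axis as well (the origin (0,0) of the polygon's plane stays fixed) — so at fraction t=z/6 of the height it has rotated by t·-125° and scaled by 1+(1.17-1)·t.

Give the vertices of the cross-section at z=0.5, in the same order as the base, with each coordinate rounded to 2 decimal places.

t = z/height = 0.5/6 = 0.0833333
s = 1 + (scale-1)·z/height = 1 + (1.17-1)·0.5/6 = 1.014167
θ = twist·z/height = -125°·0.5/6 = -10.4167° = -0.181805 rad
cos θ = 0.983519, sin θ = -0.180805 (intermediates below are computed at full precision and shown rounded to 5 d.p.)
v1: (-3.5,-2.5) → rotate → (-3.89433,-1.82598) → ×s → (-3.94950,-1.85185) → (-3.95,-1.85)
v2: (4.5,-4) → rotate → (3.70261,-4.74770) → ×s → (3.75507,-4.81496) → (3.76,-4.81)
v3: (3,3.5) → rotate → (3.58338,2.89990) → ×s → (3.63414,2.94098) → (3.63,2.94)
v4: (-3,1.5) → rotate → (-2.67935,2.01769) → ×s → (-2.71731,2.04628) → (-2.72,2.05)

Cross-section at z=0.5: (-3.95,-1.85) (3.76,-4.81) (3.63,2.94) (-2.72,2.05)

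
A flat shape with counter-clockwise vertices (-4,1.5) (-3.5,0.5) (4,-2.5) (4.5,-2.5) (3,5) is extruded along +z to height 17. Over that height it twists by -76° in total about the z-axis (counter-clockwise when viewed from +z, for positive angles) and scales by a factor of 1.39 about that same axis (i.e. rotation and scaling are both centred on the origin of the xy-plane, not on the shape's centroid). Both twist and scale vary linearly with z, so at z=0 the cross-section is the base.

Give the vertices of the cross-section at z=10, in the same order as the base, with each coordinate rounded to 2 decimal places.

Cross-section at z=10: (-2.20,4.77) (-2.63,3.46) (1.33,-5.64) (1.77,-6.08) (6.95,1.77)

t = z/height = 10/17 = 0.588235
s = 1 + (scale-1)·z/height = 1 + (1.39-1)·10/17 = 1.229412
θ = twist·z/height = -76°·10/17 = -44.7059° = -0.780265 rad
cos θ = 0.710727, sin θ = -0.703468 (intermediates below are computed at full precision and shown rounded to 5 d.p.)
v1: (-4,1.5) → rotate → (-1.78771,3.87996) → ×s → (-2.19783,4.77007) → (-2.20,4.77)
v2: (-3.5,0.5) → rotate → (-2.13581,2.81750) → ×s → (-2.62579,3.46387) → (-2.63,3.46)
v3: (4,-2.5) → rotate → (1.08424,-4.59069) → ×s → (1.33298,-5.64385) → (1.33,-5.64)
v4: (4.5,-2.5) → rotate → (1.43960,-4.94242) → ×s → (1.76987,-6.07627) → (1.77,-6.08)
v5: (3,5) → rotate → (5.64952,1.44323) → ×s → (6.94559,1.77433) → (6.95,1.77)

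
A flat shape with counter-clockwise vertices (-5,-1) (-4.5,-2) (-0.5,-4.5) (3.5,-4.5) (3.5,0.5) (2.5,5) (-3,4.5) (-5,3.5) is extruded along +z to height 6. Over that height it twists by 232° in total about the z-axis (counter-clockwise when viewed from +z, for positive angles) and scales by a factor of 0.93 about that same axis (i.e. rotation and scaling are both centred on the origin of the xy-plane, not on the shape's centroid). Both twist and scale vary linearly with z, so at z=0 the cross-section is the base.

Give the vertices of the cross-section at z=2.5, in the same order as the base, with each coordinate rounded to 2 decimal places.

t = z/height = 2.5/6 = 0.416667
s = 1 + (scale-1)·z/height = 1 + (0.93-1)·2.5/6 = 0.970833
θ = twist·z/height = 232°·2.5/6 = 96.6667° = 1.687152 rad
cos θ = -0.116093, sin θ = 0.993238 (intermediates below are computed at full precision and shown rounded to 5 d.p.)
v1: (-5,-1) → rotate → (1.57370,-4.85010) → ×s → (1.52780,-4.70864) → (1.53,-4.71)
v2: (-4.5,-2) → rotate → (2.50889,-4.23739) → ×s → (2.43572,-4.11380) → (2.44,-4.11)
v3: (-0.5,-4.5) → rotate → (4.52762,0.02580) → ×s → (4.39556,0.02505) → (4.40,0.03)
v4: (3.5,-4.5) → rotate → (4.06325,3.99875) → ×s → (3.94474,3.88212) → (3.94,3.88)
v5: (3.5,0.5) → rotate → (-0.90294,3.41829) → ×s → (-0.87661,3.31859) → (-0.88,3.32)
v6: (2.5,5) → rotate → (-5.25642,1.90263) → ×s → (-5.10311,1.84714) → (-5.10,1.85)
v7: (-3,4.5) → rotate → (-4.12129,-3.50213) → ×s → (-4.00109,-3.39999) → (-4.00,-3.40)
v8: (-5,3.5) → rotate → (-2.89587,-5.37252) → ×s → (-2.81141,-5.21582) → (-2.81,-5.22)

Cross-section at z=2.5: (1.53,-4.71) (2.44,-4.11) (4.40,0.03) (3.94,3.88) (-0.88,3.32) (-5.10,1.85) (-4.00,-3.40) (-2.81,-5.22)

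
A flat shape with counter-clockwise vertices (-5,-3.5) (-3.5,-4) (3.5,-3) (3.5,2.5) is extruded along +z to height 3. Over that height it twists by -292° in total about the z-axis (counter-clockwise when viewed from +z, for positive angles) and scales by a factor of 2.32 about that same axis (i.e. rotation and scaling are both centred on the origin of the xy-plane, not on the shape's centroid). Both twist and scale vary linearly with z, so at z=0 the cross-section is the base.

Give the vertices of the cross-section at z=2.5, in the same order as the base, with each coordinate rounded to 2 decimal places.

t = z/height = 2.5/3 = 0.833333
s = 1 + (scale-1)·z/height = 1 + (2.32-1)·2.5/3 = 2.100000
θ = twist·z/height = -292°·2.5/3 = -243.3333° = -4.246968 rad
cos θ = -0.448799, sin θ = 0.893633 (intermediates below are computed at full precision and shown rounded to 5 d.p.)
v1: (-5,-3.5) → rotate → (5.37171,-2.89737) → ×s → (11.28059,-6.08447) → (11.28,-6.08)
v2: (-3.5,-4) → rotate → (5.14533,-1.33252) → ×s → (10.80519,-2.79829) → (10.81,-2.80)
v3: (3.5,-3) → rotate → (1.11010,4.47411) → ×s → (2.33121,9.39563) → (2.33,9.40)
v4: (3.5,2.5) → rotate → (-3.80488,2.00572) → ×s → (-7.99025,4.21200) → (-7.99,4.21)

Cross-section at z=2.5: (11.28,-6.08) (10.81,-2.80) (2.33,9.40) (-7.99,4.21)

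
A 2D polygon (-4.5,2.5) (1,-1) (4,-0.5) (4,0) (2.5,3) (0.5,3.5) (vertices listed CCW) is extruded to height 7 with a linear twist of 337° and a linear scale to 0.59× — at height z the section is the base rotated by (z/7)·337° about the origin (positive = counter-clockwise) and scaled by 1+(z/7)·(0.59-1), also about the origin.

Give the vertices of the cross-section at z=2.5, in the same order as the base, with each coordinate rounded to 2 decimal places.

t = z/height = 2.5/7 = 0.357143
s = 1 + (scale-1)·z/height = 1 + (0.59-1)·2.5/7 = 0.853571
θ = twist·z/height = 337°·2.5/7 = 120.3571° = 2.100628 rad
cos θ = -0.505388, sin θ = 0.862892 (intermediates below are computed at full precision and shown rounded to 5 d.p.)
v1: (-4.5,2.5) → rotate → (0.11702,-5.14648) → ×s → (0.09988,-4.39289) → (0.10,-4.39)
v2: (1,-1) → rotate → (0.35750,1.36828) → ×s → (0.30515,1.16793) → (0.31,1.17)
v3: (4,-0.5) → rotate → (-1.59011,3.70426) → ×s → (-1.35727,3.16185) → (-1.36,3.16)
v4: (4,0) → rotate → (-2.02155,3.45157) → ×s → (-1.72554,2.94616) → (-1.73,2.95)
v5: (2.5,3) → rotate → (-3.85215,0.64106) → ×s → (-3.28808,0.54719) → (-3.29,0.55)
v6: (0.5,3.5) → rotate → (-3.27282,-1.33741) → ×s → (-2.79358,-1.14158) → (-2.79,-1.14)

Cross-section at z=2.5: (0.10,-4.39) (0.31,1.17) (-1.36,3.16) (-1.73,2.95) (-3.29,0.55) (-2.79,-1.14)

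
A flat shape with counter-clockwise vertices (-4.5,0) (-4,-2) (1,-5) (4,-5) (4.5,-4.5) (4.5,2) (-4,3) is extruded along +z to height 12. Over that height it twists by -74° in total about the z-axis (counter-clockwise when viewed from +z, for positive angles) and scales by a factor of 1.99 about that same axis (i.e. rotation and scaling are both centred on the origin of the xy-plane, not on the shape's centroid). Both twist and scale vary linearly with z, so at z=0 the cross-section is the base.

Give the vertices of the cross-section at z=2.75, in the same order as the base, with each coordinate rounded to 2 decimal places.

t = z/height = 2.75/12 = 0.229167
s = 1 + (scale-1)·z/height = 1 + (1.99-1)·2.75/12 = 1.226875
θ = twist·z/height = -74°·2.75/12 = -16.9583° = -0.295979 rad
cos θ = 0.956517, sin θ = -0.291676 (intermediates below are computed at full precision and shown rounded to 5 d.p.)
v1: (-4.5,0) → rotate → (-4.30433,1.31254) → ×s → (-5.28087,1.61033) → (-5.28,1.61)
v2: (-4,-2) → rotate → (-4.40942,-0.74633) → ×s → (-5.40981,-0.91565) → (-5.41,-0.92)
v3: (1,-5) → rotate → (-0.50186,-5.07426) → ×s → (-0.61572,-6.22548) → (-0.62,-6.23)
v4: (4,-5) → rotate → (2.36769,-5.94929) → ×s → (2.90486,-7.29904) → (2.90,-7.30)
v5: (4.5,-4.5) → rotate → (2.99178,-5.61687) → ×s → (3.67055,-6.89120) → (3.67,-6.89)
v6: (4.5,2) → rotate → (4.88768,0.60049) → ×s → (5.99657,0.73673) → (6.00,0.74)
v7: (-4,3) → rotate → (-2.95104,4.03626) → ×s → (-3.62056,4.95198) → (-3.62,4.95)

Cross-section at z=2.75: (-5.28,1.61) (-5.41,-0.92) (-0.62,-6.23) (2.90,-7.30) (3.67,-6.89) (6.00,0.74) (-3.62,4.95)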